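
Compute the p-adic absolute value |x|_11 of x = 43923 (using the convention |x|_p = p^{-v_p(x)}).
|43923|_11 = 1/14641

Step 1 — compute v_11(x) by factoring powers of 11 out of the numerator and denominator: v_11(43923) = 4. Step 2 — apply |x|_p = p^{-v_p(x)} = 11^{-4} = 1/14641.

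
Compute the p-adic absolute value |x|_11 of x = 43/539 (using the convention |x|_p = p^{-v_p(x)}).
|43/539|_11 = 11

Step 1 — compute v_11(x) by factoring powers of 11 out of the numerator and denominator: v_11(43/539) = -1. Step 2 — apply |x|_p = p^{-v_p(x)} = 11^{1} = 11.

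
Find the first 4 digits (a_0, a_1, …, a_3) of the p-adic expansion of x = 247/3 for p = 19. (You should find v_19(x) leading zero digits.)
(a_0, …, a_3) = (0, 17, 12, 12)

v_19(247/3) = 1, so a_0 = ... = a_0 = 0. Factor out: x = 19^1 · u with u = 13/3 a unit in ℤ_19. Expand u iteratively via a_{v+i} = u_i mod 19, u_{i+1} = (u_i − a_{v+i})/19:
  u_0 = 13/3;  a_1 = 17;  u_1 = (u_0 − 17)/19 = -2/3
  u_1 = -2/3;  a_2 = 12;  u_2 = (u_1 − 12)/19 = -2/3
  u_2 = -2/3;  a_3 = 12;  u_3 = (u_2 − 12)/19 = -2/3
Digits: (0, 17, 12, 12).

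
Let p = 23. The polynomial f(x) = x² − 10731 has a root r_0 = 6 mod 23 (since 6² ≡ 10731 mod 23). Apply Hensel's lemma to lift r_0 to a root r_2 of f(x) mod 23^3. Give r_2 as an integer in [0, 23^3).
r_2 = 7642 (mod 12167)

Hensel's recurrence: r_{i+1} = r_i − f(r_i)·(f′(r_i))^{-1} mod 23^{i+2}, with f′(x) = 2x. Iterate:
  r_0 = 6 (mod 23)
  r_1 = 236 (mod 529)
  r_2 = 7642 (mod 12167)
Final: r_2 = 7642, and one checks f(r_2) ≡ 0 mod 23^3.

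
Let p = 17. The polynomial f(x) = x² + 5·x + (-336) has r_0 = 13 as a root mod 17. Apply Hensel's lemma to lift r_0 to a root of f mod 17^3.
r_2 = 4892 (mod 4913)

Hensel: r_{i+1} = r_i − f(r_i)·(f′(r_i))^{-1} mod 17^{i+2}, f′(x) = 2x + 5. Iterate:
  r_0 = 13 (mod 17)
  r_1 = 268 (mod 289)
  r_2 = 4892 (mod 4913)
Final: r = 4892 satisfies f(r) ≡ 0 mod 17^3.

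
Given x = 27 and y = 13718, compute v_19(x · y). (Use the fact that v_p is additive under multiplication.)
v_19(370386) = 3

v_p(x) = 0 (factor: 27 = 19^0 · 27); v_p(y) = 3 (factor: 13718 = 19^3 · 2). Additivity: v_p(xy) = v_p(x) + v_p(y) = 0 + 3 = 3. (Direct check: xy = 370386 = 19^3 · (54).)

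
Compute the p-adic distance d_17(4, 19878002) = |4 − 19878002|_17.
d_17(4, 19878002) = 1/1419857

Step 1 — x − y = 4 − 19878002 = -19877998. Step 2 — v_17(-19877998) = 5 (factor: -19877998 = −(17^5 · 14); the sign does not affect v_p). Step 3 — |x − y|_17 = 17^{-5} = 1/1419857.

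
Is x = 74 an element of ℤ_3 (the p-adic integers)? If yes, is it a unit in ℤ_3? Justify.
x ∈ ℤ_3^× (unit); v_3(x) = 0

ℤ_3 = {x ∈ ℚ_3 : v_3(x) ≥ 0} and ℤ_3^× = {x ∈ ℤ_3 : v_3(x) = 0}. Here v_3(74) = v_3(num) − v_3(den) = 0; compare against these criteria.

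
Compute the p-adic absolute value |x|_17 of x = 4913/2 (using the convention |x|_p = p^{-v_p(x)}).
|4913/2|_17 = 1/4913

Step 1 — compute v_17(x) by factoring powers of 17 out of the numerator and denominator: v_17(4913/2) = 3. Step 2 — apply |x|_p = p^{-v_p(x)} = 17^{-3} = 1/4913.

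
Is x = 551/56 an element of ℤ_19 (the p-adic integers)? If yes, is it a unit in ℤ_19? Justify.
x ∈ ℤ_19 but not a unit; v_19(x) = 1 > 0

ℤ_19 = {x ∈ ℚ_19 : v_19(x) ≥ 0} and ℤ_19^× = {x ∈ ℤ_19 : v_19(x) = 0}. Here v_19(551/56) = v_19(num) − v_19(den) = 1; compare against these criteria.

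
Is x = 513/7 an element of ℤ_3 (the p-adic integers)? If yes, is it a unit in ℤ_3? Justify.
x ∈ ℤ_3 but not a unit; v_3(x) = 3 > 0

ℤ_3 = {x ∈ ℚ_3 : v_3(x) ≥ 0} and ℤ_3^× = {x ∈ ℤ_3 : v_3(x) = 0}. Here v_3(513/7) = v_3(num) − v_3(den) = 3; compare against these criteria.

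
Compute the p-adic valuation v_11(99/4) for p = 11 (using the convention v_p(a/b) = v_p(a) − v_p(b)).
v_11(99/4) = 1

Factor powers of 11 from the numerator and denominator of the reduced fraction: 99 = 11^1 · 9 and 4 = 11^0 · 4. Apply v_p(a/b) = v_p(a) − v_p(b): v_11(99/4) = 1 − 0 = 1.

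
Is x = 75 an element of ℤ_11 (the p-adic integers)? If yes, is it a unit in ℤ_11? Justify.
x ∈ ℤ_11^× (unit); v_11(x) = 0

ℤ_11 = {x ∈ ℚ_11 : v_11(x) ≥ 0} and ℤ_11^× = {x ∈ ℤ_11 : v_11(x) = 0}. Here v_11(75) = v_11(num) − v_11(den) = 0; compare against these criteria.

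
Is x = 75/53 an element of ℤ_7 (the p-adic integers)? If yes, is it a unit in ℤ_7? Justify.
x ∈ ℤ_7^× (unit); v_7(x) = 0

ℤ_7 = {x ∈ ℚ_7 : v_7(x) ≥ 0} and ℤ_7^× = {x ∈ ℤ_7 : v_7(x) = 0}. Here v_7(75/53) = v_7(num) − v_7(den) = 0; compare against these criteria.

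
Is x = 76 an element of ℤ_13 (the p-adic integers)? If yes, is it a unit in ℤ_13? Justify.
x ∈ ℤ_13^× (unit); v_13(x) = 0

ℤ_13 = {x ∈ ℚ_13 : v_13(x) ≥ 0} and ℤ_13^× = {x ∈ ℤ_13 : v_13(x) = 0}. Here v_13(76) = v_13(num) − v_13(den) = 0; compare against these criteria.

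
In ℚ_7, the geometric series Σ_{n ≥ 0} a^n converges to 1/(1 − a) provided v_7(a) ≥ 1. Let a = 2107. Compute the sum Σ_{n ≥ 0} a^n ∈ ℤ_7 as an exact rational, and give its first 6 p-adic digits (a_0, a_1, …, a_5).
Σ a^n = 1/(1 − a) = -1/2106;  first 6 digits = (1, 0, 1, 6, 1, 5)

v_7(a) = 2 ≥ 1, so the series converges in ℤ_7 to 1/(1 − a) = 1/(1 − 2107) = -1/2106. Expand this rational in ℤ_7: compute digits iteratively via d_i = x_i mod 7, x_{i+1} = (x_i − d_i)/7. The first 6 digits are (1, 0, 1, 6, 1, 5).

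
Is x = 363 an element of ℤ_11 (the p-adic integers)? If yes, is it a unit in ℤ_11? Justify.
x ∈ ℤ_11 but not a unit; v_11(x) = 2 > 0

ℤ_11 = {x ∈ ℚ_11 : v_11(x) ≥ 0} and ℤ_11^× = {x ∈ ℤ_11 : v_11(x) = 0}. Here v_11(363) = v_11(num) − v_11(den) = 2; compare against these criteria.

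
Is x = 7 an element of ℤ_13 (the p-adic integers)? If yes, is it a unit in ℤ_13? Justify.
x ∈ ℤ_13^× (unit); v_13(x) = 0

ℤ_13 = {x ∈ ℚ_13 : v_13(x) ≥ 0} and ℤ_13^× = {x ∈ ℤ_13 : v_13(x) = 0}. Here v_13(7) = v_13(num) − v_13(den) = 0; compare against these criteria.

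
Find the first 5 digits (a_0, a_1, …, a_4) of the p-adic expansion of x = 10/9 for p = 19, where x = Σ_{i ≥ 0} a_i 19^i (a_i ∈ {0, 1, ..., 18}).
(a_0, …, a_4) = (18, 16, 16, 16, 16)

v_19(10/9) = 0 (numerator and denominator both coprime to 19), so x ∈ ℤ_19^×. Compute digits iteratively via a_i = x_i mod 19, x_{i+1} = (x_i − a_i)/19, with x_0 = x:
  x_0 = 10/9;  a_0 = 18;  x_1 = (x_0 − 18)/19 = -8/9
  x_1 = -8/9;  a_1 = 16;  x_2 = (x_1 − 16)/19 = -8/9
  x_2 = -8/9;  a_2 = 16;  x_3 = (x_2 − 16)/19 = -8/9
  x_3 = -8/9;  a_3 = 16;  x_4 = (x_3 − 16)/19 = -8/9
  x_4 = -8/9;  a_4 = 16;  x_5 = (x_4 − 16)/19 = -8/9
Digits: (18, 16, 16, 16, 16).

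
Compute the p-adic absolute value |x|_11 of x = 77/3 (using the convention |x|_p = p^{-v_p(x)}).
|77/3|_11 = 1/11

Step 1 — compute v_11(x) by factoring powers of 11 out of the numerator and denominator: v_11(77/3) = 1. Step 2 — apply |x|_p = p^{-v_p(x)} = 11^{-1} = 1/11.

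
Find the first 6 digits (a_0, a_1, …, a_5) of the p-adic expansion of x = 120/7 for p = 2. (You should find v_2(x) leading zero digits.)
(a_0, …, a_5) = (0, 0, 0, 1, 0, 0)

v_2(120/7) = 3, so a_0 = ... = a_2 = 0. Factor out: x = 2^3 · u with u = 15/7 a unit in ℤ_2. Expand u iteratively via a_{v+i} = u_i mod 2, u_{i+1} = (u_i − a_{v+i})/2:
  u_0 = 15/7;  a_3 = 1;  u_1 = (u_0 − 1)/2 = 4/7
  u_1 = 4/7;  a_4 = 0;  u_2 = (u_1 − 0)/2 = 2/7
  u_2 = 2/7;  a_5 = 0;  u_3 = (u_2 − 0)/2 = 1/7
Digits: (0, 0, 0, 1, 0, 0).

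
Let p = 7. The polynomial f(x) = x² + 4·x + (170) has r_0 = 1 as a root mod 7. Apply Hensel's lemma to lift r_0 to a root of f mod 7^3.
r_2 = 127 (mod 343)

Hensel: r_{i+1} = r_i − f(r_i)·(f′(r_i))^{-1} mod 7^{i+2}, f′(x) = 2x + 4. Iterate:
  r_0 = 1 (mod 7)
  r_1 = 29 (mod 49)
  r_2 = 127 (mod 343)
Final: r = 127 satisfies f(r) ≡ 0 mod 7^3.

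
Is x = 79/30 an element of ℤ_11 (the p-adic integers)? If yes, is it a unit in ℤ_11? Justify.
x ∈ ℤ_11^× (unit); v_11(x) = 0

ℤ_11 = {x ∈ ℚ_11 : v_11(x) ≥ 0} and ℤ_11^× = {x ∈ ℤ_11 : v_11(x) = 0}. Here v_11(79/30) = v_11(num) − v_11(den) = 0; compare against these criteria.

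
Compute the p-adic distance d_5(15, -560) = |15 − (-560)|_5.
d_5(15, -560) = 1/25

Step 1 — x − y = 15 − (-560) = 575. Step 2 — v_5(575) = 2 (factor: 575 = (5^2 · 23); the sign does not affect v_p). Step 3 — |x − y|_5 = 5^{-2} = 1/25.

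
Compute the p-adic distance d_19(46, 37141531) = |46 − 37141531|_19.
d_19(46, 37141531) = 1/2476099

Step 1 — x − y = 46 − 37141531 = -37141485. Step 2 — v_19(-37141485) = 5 (factor: -37141485 = −(19^5 · 15); the sign does not affect v_p). Step 3 — |x − y|_19 = 19^{-5} = 1/2476099.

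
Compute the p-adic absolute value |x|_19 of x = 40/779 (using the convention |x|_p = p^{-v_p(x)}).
|40/779|_19 = 19

Step 1 — compute v_19(x) by factoring powers of 19 out of the numerator and denominator: v_19(40/779) = -1. Step 2 — apply |x|_p = p^{-v_p(x)} = 19^{1} = 19.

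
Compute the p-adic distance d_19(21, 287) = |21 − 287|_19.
d_19(21, 287) = 1/19

Step 1 — x − y = 21 − 287 = -266. Step 2 — v_19(-266) = 1 (factor: -266 = −(19^1 · 14); the sign does not affect v_p). Step 3 — |x − y|_19 = 19^{-1} = 1/19.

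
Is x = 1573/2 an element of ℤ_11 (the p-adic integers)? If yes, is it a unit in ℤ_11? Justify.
x ∈ ℤ_11 but not a unit; v_11(x) = 2 > 0

ℤ_11 = {x ∈ ℚ_11 : v_11(x) ≥ 0} and ℤ_11^× = {x ∈ ℤ_11 : v_11(x) = 0}. Here v_11(1573/2) = v_11(num) − v_11(den) = 2; compare against these criteria.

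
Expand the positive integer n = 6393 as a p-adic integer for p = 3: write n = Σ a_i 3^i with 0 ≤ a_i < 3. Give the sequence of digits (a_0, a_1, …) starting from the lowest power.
(a_0, a_1, …) = (0, 1, 2, 2, 0, 2, 2, 2)

Repeated division by 3 gives the digits low-to-high: 6393 = 1·3^1 + 2·3^2 + 2·3^3 + 2·3^5 + 2·3^6 + 2·3^7. Digit sequence: (0, 1, 2, 2, 0, 2, 2, 2).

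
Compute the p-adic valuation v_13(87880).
v_13(87880) = 3

v_13(n) is the largest exponent k such that 13^k divides n. Factor out: 87880 = 13^3 · 40. (Sign doesn't affect v_p.) So v_13(87880) = 3.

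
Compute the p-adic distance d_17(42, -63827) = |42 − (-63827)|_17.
d_17(42, -63827) = 1/4913

Step 1 — x − y = 42 − (-63827) = 63869. Step 2 — v_17(63869) = 3 (factor: 63869 = (17^3 · 13); the sign does not affect v_p). Step 3 — |x − y|_17 = 17^{-3} = 1/4913.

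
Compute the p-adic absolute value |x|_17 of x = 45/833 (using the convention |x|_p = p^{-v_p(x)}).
|45/833|_17 = 17

Step 1 — compute v_17(x) by factoring powers of 17 out of the numerator and denominator: v_17(45/833) = -1. Step 2 — apply |x|_p = p^{-v_p(x)} = 17^{1} = 17.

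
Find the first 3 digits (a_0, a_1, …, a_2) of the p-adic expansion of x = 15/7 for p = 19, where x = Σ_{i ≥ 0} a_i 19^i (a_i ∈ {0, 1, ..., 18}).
(a_0, …, a_2) = (13, 13, 2)

v_19(15/7) = 0 (numerator and denominator both coprime to 19), so x ∈ ℤ_19^×. Compute digits iteratively via a_i = x_i mod 19, x_{i+1} = (x_i − a_i)/19, with x_0 = x:
  x_0 = 15/7;  a_0 = 13;  x_1 = (x_0 − 13)/19 = -4/7
  x_1 = -4/7;  a_1 = 13;  x_2 = (x_1 − 13)/19 = -5/7
  x_2 = -5/7;  a_2 = 2;  x_3 = (x_2 − 2)/19 = -1/7
Digits: (13, 13, 2).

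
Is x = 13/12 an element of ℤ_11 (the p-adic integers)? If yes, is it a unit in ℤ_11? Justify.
x ∈ ℤ_11^× (unit); v_11(x) = 0

ℤ_11 = {x ∈ ℚ_11 : v_11(x) ≥ 0} and ℤ_11^× = {x ∈ ℤ_11 : v_11(x) = 0}. Here v_11(13/12) = v_11(num) − v_11(den) = 0; compare against these criteria.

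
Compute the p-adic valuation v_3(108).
v_3(108) = 3

v_3(n) is the largest exponent k such that 3^k divides n. Factor out: 108 = 3^3 · 4. (Sign doesn't affect v_p.) So v_3(108) = 3.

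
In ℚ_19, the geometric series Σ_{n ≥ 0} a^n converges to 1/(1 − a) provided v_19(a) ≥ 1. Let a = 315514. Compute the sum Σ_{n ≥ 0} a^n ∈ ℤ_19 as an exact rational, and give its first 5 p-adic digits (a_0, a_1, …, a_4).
Σ a^n = 1/(1 − a) = -1/315513;  first 5 digits = (1, 0, 0, 8, 2)

v_19(a) = 3 ≥ 1, so the series converges in ℤ_19 to 1/(1 − a) = 1/(1 − 315514) = -1/315513. Expand this rational in ℤ_19: compute digits iteratively via d_i = x_i mod 19, x_{i+1} = (x_i − d_i)/19. The first 5 digits are (1, 0, 0, 8, 2).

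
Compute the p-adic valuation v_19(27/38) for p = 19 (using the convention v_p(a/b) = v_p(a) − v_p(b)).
v_19(27/38) = -1

Factor powers of 19 from the numerator and denominator of the reduced fraction: 27 = 19^0 · 27 and 38 = 19^1 · 2. Apply v_p(a/b) = v_p(a) − v_p(b): v_19(27/38) = 0 − 1 = -1.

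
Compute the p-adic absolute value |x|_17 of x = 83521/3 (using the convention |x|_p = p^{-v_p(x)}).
|83521/3|_17 = 1/83521

Step 1 — compute v_17(x) by factoring powers of 17 out of the numerator and denominator: v_17(83521/3) = 4. Step 2 — apply |x|_p = p^{-v_p(x)} = 17^{-4} = 1/83521.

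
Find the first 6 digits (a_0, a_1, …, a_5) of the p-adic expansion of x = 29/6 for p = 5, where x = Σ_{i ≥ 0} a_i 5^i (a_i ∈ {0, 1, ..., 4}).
(a_0, …, a_5) = (4, 1, 4, 0, 4, 0)

v_5(29/6) = 0 (numerator and denominator both coprime to 5), so x ∈ ℤ_5^×. Compute digits iteratively via a_i = x_i mod 5, x_{i+1} = (x_i − a_i)/5, with x_0 = x:
  x_0 = 29/6;  a_0 = 4;  x_1 = (x_0 − 4)/5 = 1/6
  x_1 = 1/6;  a_1 = 1;  x_2 = (x_1 − 1)/5 = -1/6
  x_2 = -1/6;  a_2 = 4;  x_3 = (x_2 − 4)/5 = -5/6
  x_3 = -5/6;  a_3 = 0;  x_4 = (x_3 − 0)/5 = -1/6
  x_4 = -1/6;  a_4 = 4;  x_5 = (x_4 − 4)/5 = -5/6
  x_5 = -5/6;  a_5 = 0;  x_6 = (x_5 − 0)/5 = -1/6
Digits: (4, 1, 4, 0, 4, 0).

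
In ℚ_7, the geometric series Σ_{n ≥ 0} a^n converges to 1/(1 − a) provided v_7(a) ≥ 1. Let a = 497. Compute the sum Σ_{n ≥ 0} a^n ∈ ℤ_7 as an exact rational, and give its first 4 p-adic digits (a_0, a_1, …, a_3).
Σ a^n = 1/(1 − a) = -1/496;  first 4 digits = (1, 1, 4, 1)

v_7(a) = 1 ≥ 1, so the series converges in ℤ_7 to 1/(1 − a) = 1/(1 − 497) = -1/496. Expand this rational in ℤ_7: compute digits iteratively via d_i = x_i mod 7, x_{i+1} = (x_i − d_i)/7. The first 4 digits are (1, 1, 4, 1).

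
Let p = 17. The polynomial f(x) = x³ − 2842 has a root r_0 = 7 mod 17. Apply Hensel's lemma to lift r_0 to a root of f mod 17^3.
r_2 = 3492 (mod 4913)

Hensel: r_{i+1} = r_i − f(r_i)/f′(r_i) mod 17^{i+2}, where f′(x) = 3x². Iterate:
  r_0 = 7 (mod 17)
  r_1 = 24 (mod 289)
  r_2 = 3492 (mod 4913)
Final: r = 3492 with f(r) ≡ 0 mod 17^3.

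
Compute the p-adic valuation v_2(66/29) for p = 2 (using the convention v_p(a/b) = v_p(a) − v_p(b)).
v_2(66/29) = 1

Factor powers of 2 from the numerator and denominator of the reduced fraction: 66 = 2^1 · 33 and 29 = 2^0 · 29. Apply v_p(a/b) = v_p(a) − v_p(b): v_2(66/29) = 1 − 0 = 1.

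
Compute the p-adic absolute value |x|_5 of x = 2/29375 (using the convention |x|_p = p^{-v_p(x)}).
|2/29375|_5 = 625

Step 1 — compute v_5(x) by factoring powers of 5 out of the numerator and denominator: v_5(2/29375) = -4. Step 2 — apply |x|_p = p^{-v_p(x)} = 5^{4} = 625.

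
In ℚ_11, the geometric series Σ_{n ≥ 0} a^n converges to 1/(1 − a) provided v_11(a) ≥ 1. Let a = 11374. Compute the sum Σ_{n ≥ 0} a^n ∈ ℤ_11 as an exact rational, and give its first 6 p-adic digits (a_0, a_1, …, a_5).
Σ a^n = 1/(1 − a) = -1/11373;  first 6 digits = (1, 0, 6, 8, 3, 0)

v_11(a) = 2 ≥ 1, so the series converges in ℤ_11 to 1/(1 − a) = 1/(1 − 11374) = -1/11373. Expand this rational in ℤ_11: compute digits iteratively via d_i = x_i mod 11, x_{i+1} = (x_i − d_i)/11. The first 6 digits are (1, 0, 6, 8, 3, 0).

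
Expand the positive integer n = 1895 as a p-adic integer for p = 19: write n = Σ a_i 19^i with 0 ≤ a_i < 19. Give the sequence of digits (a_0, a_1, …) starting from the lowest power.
(a_0, a_1, …) = (14, 4, 5)

Repeated division by 19 gives the digits low-to-high: 1895 = 14 + 4·19^1 + 5·19^2. Digit sequence: (14, 4, 5).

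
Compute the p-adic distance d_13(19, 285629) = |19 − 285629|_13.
d_13(19, 285629) = 1/28561

Step 1 — x − y = 19 − 285629 = -285610. Step 2 — v_13(-285610) = 4 (factor: -285610 = −(13^4 · 10); the sign does not affect v_p). Step 3 — |x − y|_13 = 13^{-4} = 1/28561.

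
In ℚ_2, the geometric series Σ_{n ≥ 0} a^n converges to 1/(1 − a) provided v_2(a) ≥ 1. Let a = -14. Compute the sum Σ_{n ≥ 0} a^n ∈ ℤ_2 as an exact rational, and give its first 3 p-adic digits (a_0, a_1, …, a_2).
Σ a^n = 1/(1 − a) = 1/15;  first 3 digits = (1, 1, 1)

v_2(a) = 1 ≥ 1, so the series converges in ℤ_2 to 1/(1 − a) = 1/(1 − (-14)) = 1/15. Expand this rational in ℤ_2: compute digits iteratively via d_i = x_i mod 2, x_{i+1} = (x_i − d_i)/2. The first 3 digits are (1, 1, 1).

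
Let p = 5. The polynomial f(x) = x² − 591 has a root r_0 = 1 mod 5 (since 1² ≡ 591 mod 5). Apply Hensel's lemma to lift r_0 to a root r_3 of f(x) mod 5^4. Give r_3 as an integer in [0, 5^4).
r_3 = 471 (mod 625)

Hensel's recurrence: r_{i+1} = r_i − f(r_i)·(f′(r_i))^{-1} mod 5^{i+2}, with f′(x) = 2x. Iterate:
  r_0 = 1 (mod 5)
  r_1 = 21 (mod 25)
  r_2 = 96 (mod 125)
  r_3 = 471 (mod 625)
Final: r_3 = 471, and one checks f(r_3) ≡ 0 mod 5^4.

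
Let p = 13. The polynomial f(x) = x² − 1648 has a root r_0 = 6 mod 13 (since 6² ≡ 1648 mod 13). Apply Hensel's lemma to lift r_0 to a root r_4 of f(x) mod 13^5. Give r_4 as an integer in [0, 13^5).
r_4 = 91175 (mod 371293)

Hensel's recurrence: r_{i+1} = r_i − f(r_i)·(f′(r_i))^{-1} mod 13^{i+2}, with f′(x) = 2x. Iterate:
  r_0 = 6 (mod 13)
  r_1 = 84 (mod 169)
  r_2 = 1098 (mod 2197)
  r_3 = 5492 (mod 28561)
  r_4 = 91175 (mod 371293)
Final: r_4 = 91175, and one checks f(r_4) ≡ 0 mod 13^5.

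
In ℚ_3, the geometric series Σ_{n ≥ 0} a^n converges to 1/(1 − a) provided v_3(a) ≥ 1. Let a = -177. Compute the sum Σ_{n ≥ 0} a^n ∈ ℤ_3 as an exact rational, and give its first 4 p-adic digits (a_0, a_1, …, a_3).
Σ a^n = 1/(1 − a) = 1/178;  first 4 digits = (1, 1, 2, 2)

v_3(a) = 1 ≥ 1, so the series converges in ℤ_3 to 1/(1 − a) = 1/(1 − (-177)) = 1/178. Expand this rational in ℤ_3: compute digits iteratively via d_i = x_i mod 3, x_{i+1} = (x_i − d_i)/3. The first 4 digits are (1, 1, 2, 2).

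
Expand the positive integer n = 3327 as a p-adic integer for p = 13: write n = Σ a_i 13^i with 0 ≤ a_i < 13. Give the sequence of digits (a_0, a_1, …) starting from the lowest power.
(a_0, a_1, …) = (12, 8, 6, 1)

Repeated division by 13 gives the digits low-to-high: 3327 = 12 + 8·13^1 + 6·13^2 + 1·13^3. Digit sequence: (12, 8, 6, 1).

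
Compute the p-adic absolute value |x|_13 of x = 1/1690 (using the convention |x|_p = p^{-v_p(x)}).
|1/1690|_13 = 169

Step 1 — compute v_13(x) by factoring powers of 13 out of the numerator and denominator: v_13(1/1690) = -2. Step 2 — apply |x|_p = p^{-v_p(x)} = 13^{2} = 169.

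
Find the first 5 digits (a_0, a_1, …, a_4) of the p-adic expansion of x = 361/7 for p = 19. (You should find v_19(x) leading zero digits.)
(a_0, …, a_4) = (0, 0, 11, 13, 2)

v_19(361/7) = 2, so a_0 = ... = a_1 = 0. Factor out: x = 19^2 · u with u = 1/7 a unit in ℤ_19. Expand u iteratively via a_{v+i} = u_i mod 19, u_{i+1} = (u_i − a_{v+i})/19:
  u_0 = 1/7;  a_2 = 11;  u_1 = (u_0 − 11)/19 = -4/7
  u_1 = -4/7;  a_3 = 13;  u_2 = (u_1 − 13)/19 = -5/7
  u_2 = -5/7;  a_4 = 2;  u_3 = (u_2 − 2)/19 = -1/7
Digits: (0, 0, 11, 13, 2).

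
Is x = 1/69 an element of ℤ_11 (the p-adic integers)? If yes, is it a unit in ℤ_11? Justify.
x ∈ ℤ_11^× (unit); v_11(x) = 0

ℤ_11 = {x ∈ ℚ_11 : v_11(x) ≥ 0} and ℤ_11^× = {x ∈ ℤ_11 : v_11(x) = 0}. Here v_11(1/69) = v_11(num) − v_11(den) = 0; compare against these criteria.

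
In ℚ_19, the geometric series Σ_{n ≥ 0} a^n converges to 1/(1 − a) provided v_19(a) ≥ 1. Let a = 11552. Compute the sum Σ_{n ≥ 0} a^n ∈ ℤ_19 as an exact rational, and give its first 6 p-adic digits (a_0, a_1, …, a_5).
Σ a^n = 1/(1 − a) = -1/11551;  first 6 digits = (1, 0, 13, 1, 17, 15)

v_19(a) = 2 ≥ 1, so the series converges in ℤ_19 to 1/(1 − a) = 1/(1 − 11552) = -1/11551. Expand this rational in ℤ_19: compute digits iteratively via d_i = x_i mod 19, x_{i+1} = (x_i − d_i)/19. The first 6 digits are (1, 0, 13, 1, 17, 15).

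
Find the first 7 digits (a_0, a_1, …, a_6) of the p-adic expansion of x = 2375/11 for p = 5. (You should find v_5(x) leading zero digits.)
(a_0, …, a_6) = (0, 0, 0, 4, 0, 4, 1)

v_5(2375/11) = 3, so a_0 = ... = a_2 = 0. Factor out: x = 5^3 · u with u = 19/11 a unit in ℤ_5. Expand u iteratively via a_{v+i} = u_i mod 5, u_{i+1} = (u_i − a_{v+i})/5:
  u_0 = 19/11;  a_3 = 4;  u_1 = (u_0 − 4)/5 = -5/11
  u_1 = -5/11;  a_4 = 0;  u_2 = (u_1 − 0)/5 = -1/11
  u_2 = -1/11;  a_5 = 4;  u_3 = (u_2 − 4)/5 = -9/11
  u_3 = -9/11;  a_6 = 1;  u_4 = (u_3 − 1)/5 = -4/11
Digits: (0, 0, 0, 4, 0, 4, 1).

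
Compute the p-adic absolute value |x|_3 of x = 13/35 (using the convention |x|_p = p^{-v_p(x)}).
|13/35|_3 = 1

Step 1 — compute v_3(x) by factoring powers of 3 out of the numerator and denominator: v_3(13/35) = 0. Step 2 — apply |x|_p = p^{-v_p(x)} = 3^{0} = 1.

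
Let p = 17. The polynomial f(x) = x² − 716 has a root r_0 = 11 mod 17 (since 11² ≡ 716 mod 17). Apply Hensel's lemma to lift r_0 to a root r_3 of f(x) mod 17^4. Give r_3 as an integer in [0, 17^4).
r_3 = 78449 (mod 83521)

Hensel's recurrence: r_{i+1} = r_i − f(r_i)·(f′(r_i))^{-1} mod 17^{i+2}, with f′(x) = 2x. Iterate:
  r_0 = 11 (mod 17)
  r_1 = 130 (mod 289)
  r_2 = 4754 (mod 4913)
  r_3 = 78449 (mod 83521)
Final: r_3 = 78449, and one checks f(r_3) ≡ 0 mod 17^4.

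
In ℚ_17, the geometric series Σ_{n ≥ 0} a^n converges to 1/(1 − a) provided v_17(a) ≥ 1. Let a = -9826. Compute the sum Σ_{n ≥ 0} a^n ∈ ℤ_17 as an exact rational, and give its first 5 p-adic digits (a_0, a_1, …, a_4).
Σ a^n = 1/(1 − a) = 1/9827;  first 5 digits = (1, 0, 0, 15, 16)

v_17(a) = 3 ≥ 1, so the series converges in ℤ_17 to 1/(1 − a) = 1/(1 − (-9826)) = 1/9827. Expand this rational in ℤ_17: compute digits iteratively via d_i = x_i mod 17, x_{i+1} = (x_i − d_i)/17. The first 5 digits are (1, 0, 0, 15, 16).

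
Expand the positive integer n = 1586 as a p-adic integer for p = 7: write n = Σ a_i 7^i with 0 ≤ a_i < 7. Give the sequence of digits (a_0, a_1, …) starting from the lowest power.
(a_0, a_1, …) = (4, 2, 4, 4)

Repeated division by 7 gives the digits low-to-high: 1586 = 4 + 2·7^1 + 4·7^2 + 4·7^3. Digit sequence: (4, 2, 4, 4).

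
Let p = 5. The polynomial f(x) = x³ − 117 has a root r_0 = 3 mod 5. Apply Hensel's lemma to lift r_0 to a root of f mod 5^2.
r_1 = 23 (mod 25)

Hensel: r_{i+1} = r_i − f(r_i)/f′(r_i) mod 5^{i+2}, where f′(x) = 3x². Iterate:
  r_0 = 3 (mod 5)
  r_1 = 23 (mod 25)
Final: r = 23 with f(r) ≡ 0 mod 5^2.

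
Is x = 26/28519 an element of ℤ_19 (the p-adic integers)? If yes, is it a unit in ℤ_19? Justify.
x ∉ ℤ_19 (v_19(x) = -2 < 0)

ℤ_19 = {x ∈ ℚ_19 : v_19(x) ≥ 0} and ℤ_19^× = {x ∈ ℤ_19 : v_19(x) = 0}. Here v_19(26/28519) = v_19(num) − v_19(den) = -2; compare against these criteria.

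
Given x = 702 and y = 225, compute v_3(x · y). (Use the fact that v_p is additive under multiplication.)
v_3(157950) = 5

v_p(x) = 3 (factor: 702 = 3^3 · 26); v_p(y) = 2 (factor: 225 = 3^2 · 25). Additivity: v_p(xy) = v_p(x) + v_p(y) = 3 + 2 = 5. (Direct check: xy = 157950 = 3^5 · (650).)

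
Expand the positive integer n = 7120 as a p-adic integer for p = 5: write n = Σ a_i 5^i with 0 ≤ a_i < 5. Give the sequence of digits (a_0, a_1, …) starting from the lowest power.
(a_0, a_1, …) = (0, 4, 4, 1, 1, 2)

Repeated division by 5 gives the digits low-to-high: 7120 = 4·5^1 + 4·5^2 + 1·5^3 + 1·5^4 + 2·5^5. Digit sequence: (0, 4, 4, 1, 1, 2).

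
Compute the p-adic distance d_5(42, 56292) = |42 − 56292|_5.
d_5(42, 56292) = 1/3125

Step 1 — x − y = 42 − 56292 = -56250. Step 2 — v_5(-56250) = 5 (factor: -56250 = −(5^5 · 18); the sign does not affect v_p). Step 3 — |x − y|_5 = 5^{-5} = 1/3125.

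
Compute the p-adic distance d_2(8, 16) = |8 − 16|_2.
d_2(8, 16) = 1/8

Step 1 — x − y = 8 − 16 = -8. Step 2 — v_2(-8) = 3 (factor: -8 = −(2^3 · 1); the sign does not affect v_p). Step 3 — |x − y|_2 = 2^{-3} = 1/8.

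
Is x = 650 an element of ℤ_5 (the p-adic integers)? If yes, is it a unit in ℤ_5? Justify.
x ∈ ℤ_5 but not a unit; v_5(x) = 2 > 0

ℤ_5 = {x ∈ ℚ_5 : v_5(x) ≥ 0} and ℤ_5^× = {x ∈ ℤ_5 : v_5(x) = 0}. Here v_5(650) = v_5(num) − v_5(den) = 2; compare against these criteria.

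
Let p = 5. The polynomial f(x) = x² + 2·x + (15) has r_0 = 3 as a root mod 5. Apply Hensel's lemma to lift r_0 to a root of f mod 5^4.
r_3 = 518 (mod 625)

Hensel: r_{i+1} = r_i − f(r_i)·(f′(r_i))^{-1} mod 5^{i+2}, f′(x) = 2x + 2. Iterate:
  r_0 = 3 (mod 5)
  r_1 = 18 (mod 25)
  r_2 = 18 (mod 125)
  r_3 = 518 (mod 625)
Final: r = 518 satisfies f(r) ≡ 0 mod 5^4.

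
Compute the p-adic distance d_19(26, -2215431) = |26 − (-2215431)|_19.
d_19(26, -2215431) = 1/130321

Step 1 — x − y = 26 − (-2215431) = 2215457. Step 2 — v_19(2215457) = 4 (factor: 2215457 = (19^4 · 17); the sign does not affect v_p). Step 3 — |x − y|_19 = 19^{-4} = 1/130321.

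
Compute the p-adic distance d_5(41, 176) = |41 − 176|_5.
d_5(41, 176) = 1/5

Step 1 — x − y = 41 − 176 = -135. Step 2 — v_5(-135) = 1 (factor: -135 = −(5^1 · 27); the sign does not affect v_p). Step 3 — |x − y|_5 = 5^{-1} = 1/5.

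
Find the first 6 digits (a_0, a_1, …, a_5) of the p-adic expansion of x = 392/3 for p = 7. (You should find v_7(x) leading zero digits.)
(a_0, …, a_5) = (0, 0, 5, 2, 2, 2)

v_7(392/3) = 2, so a_0 = ... = a_1 = 0. Factor out: x = 7^2 · u with u = 8/3 a unit in ℤ_7. Expand u iteratively via a_{v+i} = u_i mod 7, u_{i+1} = (u_i − a_{v+i})/7:
  u_0 = 8/3;  a_2 = 5;  u_1 = (u_0 − 5)/7 = -1/3
  u_1 = -1/3;  a_3 = 2;  u_2 = (u_1 − 2)/7 = -1/3
  u_2 = -1/3;  a_4 = 2;  u_3 = (u_2 − 2)/7 = -1/3
  u_3 = -1/3;  a_5 = 2;  u_4 = (u_3 − 2)/7 = -1/3
Digits: (0, 0, 5, 2, 2, 2).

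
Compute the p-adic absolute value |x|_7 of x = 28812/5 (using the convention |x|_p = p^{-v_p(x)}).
|28812/5|_7 = 1/2401

Step 1 — compute v_7(x) by factoring powers of 7 out of the numerator and denominator: v_7(28812/5) = 4. Step 2 — apply |x|_p = p^{-v_p(x)} = 7^{-4} = 1/2401.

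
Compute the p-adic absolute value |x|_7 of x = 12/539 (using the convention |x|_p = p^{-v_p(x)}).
|12/539|_7 = 49

Step 1 — compute v_7(x) by factoring powers of 7 out of the numerator and denominator: v_7(12/539) = -2. Step 2 — apply |x|_p = p^{-v_p(x)} = 7^{2} = 49.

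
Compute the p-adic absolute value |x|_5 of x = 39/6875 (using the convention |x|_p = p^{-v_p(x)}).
|39/6875|_5 = 625

Step 1 — compute v_5(x) by factoring powers of 5 out of the numerator and denominator: v_5(39/6875) = -4. Step 2 — apply |x|_p = p^{-v_p(x)} = 5^{4} = 625.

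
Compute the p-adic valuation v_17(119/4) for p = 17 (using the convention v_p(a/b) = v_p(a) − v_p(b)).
v_17(119/4) = 1

Factor powers of 17 from the numerator and denominator of the reduced fraction: 119 = 17^1 · 7 and 4 = 17^0 · 4. Apply v_p(a/b) = v_p(a) − v_p(b): v_17(119/4) = 1 − 0 = 1.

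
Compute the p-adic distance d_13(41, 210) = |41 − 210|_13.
d_13(41, 210) = 1/169

Step 1 — x − y = 41 − 210 = -169. Step 2 — v_13(-169) = 2 (factor: -169 = −(13^2 · 1); the sign does not affect v_p). Step 3 — |x − y|_13 = 13^{-2} = 1/169.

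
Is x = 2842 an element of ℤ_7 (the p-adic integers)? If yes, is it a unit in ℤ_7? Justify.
x ∈ ℤ_7 but not a unit; v_7(x) = 2 > 0

ℤ_7 = {x ∈ ℚ_7 : v_7(x) ≥ 0} and ℤ_7^× = {x ∈ ℤ_7 : v_7(x) = 0}. Here v_7(2842) = v_7(num) − v_7(den) = 2; compare against these criteria.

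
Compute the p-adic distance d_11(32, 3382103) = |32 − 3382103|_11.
d_11(32, 3382103) = 1/161051

Step 1 — x − y = 32 − 3382103 = -3382071. Step 2 — v_11(-3382071) = 5 (factor: -3382071 = −(11^5 · 21); the sign does not affect v_p). Step 3 — |x − y|_11 = 11^{-5} = 1/161051.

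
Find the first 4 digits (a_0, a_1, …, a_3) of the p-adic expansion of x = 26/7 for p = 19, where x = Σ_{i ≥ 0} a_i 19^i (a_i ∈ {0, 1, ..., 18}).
(a_0, …, a_3) = (1, 11, 13, 2)

v_19(26/7) = 0 (numerator and denominator both coprime to 19), so x ∈ ℤ_19^×. Compute digits iteratively via a_i = x_i mod 19, x_{i+1} = (x_i − a_i)/19, with x_0 = x:
  x_0 = 26/7;  a_0 = 1;  x_1 = (x_0 − 1)/19 = 1/7
  x_1 = 1/7;  a_1 = 11;  x_2 = (x_1 − 11)/19 = -4/7
  x_2 = -4/7;  a_2 = 13;  x_3 = (x_2 − 13)/19 = -5/7
  x_3 = -5/7;  a_3 = 2;  x_4 = (x_3 − 2)/19 = -1/7
Digits: (1, 11, 13, 2).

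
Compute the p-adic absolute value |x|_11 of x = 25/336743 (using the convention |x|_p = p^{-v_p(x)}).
|25/336743|_11 = 14641

Step 1 — compute v_11(x) by factoring powers of 11 out of the numerator and denominator: v_11(25/336743) = -4. Step 2 — apply |x|_p = p^{-v_p(x)} = 11^{4} = 14641.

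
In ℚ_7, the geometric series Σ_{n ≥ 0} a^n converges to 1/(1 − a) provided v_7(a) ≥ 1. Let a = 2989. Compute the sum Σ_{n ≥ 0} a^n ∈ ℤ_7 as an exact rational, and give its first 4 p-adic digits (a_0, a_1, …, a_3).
Σ a^n = 1/(1 − a) = -1/2988;  first 4 digits = (1, 0, 5, 1)

v_7(a) = 2 ≥ 1, so the series converges in ℤ_7 to 1/(1 − a) = 1/(1 − 2989) = -1/2988. Expand this rational in ℤ_7: compute digits iteratively via d_i = x_i mod 7, x_{i+1} = (x_i − d_i)/7. The first 4 digits are (1, 0, 5, 1).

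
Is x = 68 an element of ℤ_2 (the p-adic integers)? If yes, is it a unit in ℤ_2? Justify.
x ∈ ℤ_2 but not a unit; v_2(x) = 2 > 0

ℤ_2 = {x ∈ ℚ_2 : v_2(x) ≥ 0} and ℤ_2^× = {x ∈ ℤ_2 : v_2(x) = 0}. Here v_2(68) = v_2(num) − v_2(den) = 2; compare against these criteria.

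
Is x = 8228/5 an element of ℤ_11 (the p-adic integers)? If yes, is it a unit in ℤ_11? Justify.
x ∈ ℤ_11 but not a unit; v_11(x) = 2 > 0

ℤ_11 = {x ∈ ℚ_11 : v_11(x) ≥ 0} and ℤ_11^× = {x ∈ ℤ_11 : v_11(x) = 0}. Here v_11(8228/5) = v_11(num) − v_11(den) = 2; compare against these criteria.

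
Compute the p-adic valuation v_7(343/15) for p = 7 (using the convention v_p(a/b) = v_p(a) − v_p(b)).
v_7(343/15) = 3

Factor powers of 7 from the numerator and denominator of the reduced fraction: 343 = 7^3 · 1 and 15 = 7^0 · 15. Apply v_p(a/b) = v_p(a) − v_p(b): v_7(343/15) = 3 − 0 = 3.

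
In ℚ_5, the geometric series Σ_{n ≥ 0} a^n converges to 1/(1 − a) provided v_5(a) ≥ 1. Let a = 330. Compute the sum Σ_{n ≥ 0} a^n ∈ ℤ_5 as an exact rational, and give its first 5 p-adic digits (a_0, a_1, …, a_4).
Σ a^n = 1/(1 − a) = -1/329;  first 5 digits = (1, 1, 4, 4, 4)

v_5(a) = 1 ≥ 1, so the series converges in ℤ_5 to 1/(1 − a) = 1/(1 − 330) = -1/329. Expand this rational in ℤ_5: compute digits iteratively via d_i = x_i mod 5, x_{i+1} = (x_i − d_i)/5. The first 5 digits are (1, 1, 4, 4, 4).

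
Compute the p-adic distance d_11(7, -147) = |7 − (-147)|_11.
d_11(7, -147) = 1/11

Step 1 — x − y = 7 − (-147) = 154. Step 2 — v_11(154) = 1 (factor: 154 = (11^1 · 14); the sign does not affect v_p). Step 3 — |x − y|_11 = 11^{-1} = 1/11.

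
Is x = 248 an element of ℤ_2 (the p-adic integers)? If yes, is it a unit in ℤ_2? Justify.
x ∈ ℤ_2 but not a unit; v_2(x) = 3 > 0

ℤ_2 = {x ∈ ℚ_2 : v_2(x) ≥ 0} and ℤ_2^× = {x ∈ ℤ_2 : v_2(x) = 0}. Here v_2(248) = v_2(num) − v_2(den) = 3; compare against these criteria.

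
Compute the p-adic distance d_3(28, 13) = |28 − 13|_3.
d_3(28, 13) = 1/3

Step 1 — x − y = 28 − 13 = 15. Step 2 — v_3(15) = 1 (factor: 15 = (3^1 · 5); the sign does not affect v_p). Step 3 — |x − y|_3 = 3^{-1} = 1/3.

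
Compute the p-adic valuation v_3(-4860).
v_3(-4860) = 5

v_3(n) is the largest exponent k such that 3^k divides n. Factor out: -4860 = -3^5 · 20. (Sign doesn't affect v_p.) So v_3(-4860) = 5.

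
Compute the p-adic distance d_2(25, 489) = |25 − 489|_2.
d_2(25, 489) = 1/16

Step 1 — x − y = 25 − 489 = -464. Step 2 — v_2(-464) = 4 (factor: -464 = −(2^4 · 29); the sign does not affect v_p). Step 3 — |x − y|_2 = 2^{-4} = 1/16.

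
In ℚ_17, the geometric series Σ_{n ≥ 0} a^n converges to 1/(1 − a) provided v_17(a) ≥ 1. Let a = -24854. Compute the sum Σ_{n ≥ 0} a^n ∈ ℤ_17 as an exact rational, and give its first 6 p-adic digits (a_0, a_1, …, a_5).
Σ a^n = 1/(1 − a) = 1/24855;  first 6 digits = (1, 0, 16, 11, 0, 10)

v_17(a) = 2 ≥ 1, so the series converges in ℤ_17 to 1/(1 − a) = 1/(1 − (-24854)) = 1/24855. Expand this rational in ℤ_17: compute digits iteratively via d_i = x_i mod 17, x_{i+1} = (x_i − d_i)/17. The first 6 digits are (1, 0, 16, 11, 0, 10).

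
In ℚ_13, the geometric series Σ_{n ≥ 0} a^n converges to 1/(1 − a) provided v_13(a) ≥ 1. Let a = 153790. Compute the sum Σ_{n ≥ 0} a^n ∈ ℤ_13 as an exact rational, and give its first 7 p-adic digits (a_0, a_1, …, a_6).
Σ a^n = 1/(1 − a) = -1/153789;  first 7 digits = (1, 0, 0, 5, 5, 0, 12)

v_13(a) = 3 ≥ 1, so the series converges in ℤ_13 to 1/(1 − a) = 1/(1 − 153790) = -1/153789. Expand this rational in ℤ_13: compute digits iteratively via d_i = x_i mod 13, x_{i+1} = (x_i − d_i)/13. The first 7 digits are (1, 0, 0, 5, 5, 0, 12).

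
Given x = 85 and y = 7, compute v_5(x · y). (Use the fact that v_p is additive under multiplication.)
v_5(595) = 1

v_p(x) = 1 (factor: 85 = 5^1 · 17); v_p(y) = 0 (factor: 7 = 5^0 · 7). Additivity: v_p(xy) = v_p(x) + v_p(y) = 1 + 0 = 1. (Direct check: xy = 595 = 5^1 · (119).)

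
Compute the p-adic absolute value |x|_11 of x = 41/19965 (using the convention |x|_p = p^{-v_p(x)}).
|41/19965|_11 = 1331

Step 1 — compute v_11(x) by factoring powers of 11 out of the numerator and denominator: v_11(41/19965) = -3. Step 2 — apply |x|_p = p^{-v_p(x)} = 11^{3} = 1331.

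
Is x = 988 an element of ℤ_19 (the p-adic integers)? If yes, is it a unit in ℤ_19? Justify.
x ∈ ℤ_19 but not a unit; v_19(x) = 1 > 0

ℤ_19 = {x ∈ ℚ_19 : v_19(x) ≥ 0} and ℤ_19^× = {x ∈ ℤ_19 : v_19(x) = 0}. Here v_19(988) = v_19(num) − v_19(den) = 1; compare against these criteria.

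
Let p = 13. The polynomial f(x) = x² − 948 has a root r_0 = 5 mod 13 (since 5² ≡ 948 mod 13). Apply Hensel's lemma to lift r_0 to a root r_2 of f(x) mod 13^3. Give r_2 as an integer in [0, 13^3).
r_2 = 2007 (mod 2197)

Hensel's recurrence: r_{i+1} = r_i − f(r_i)·(f′(r_i))^{-1} mod 13^{i+2}, with f′(x) = 2x. Iterate:
  r_0 = 5 (mod 13)
  r_1 = 148 (mod 169)
  r_2 = 2007 (mod 2197)
Final: r_2 = 2007, and one checks f(r_2) ≡ 0 mod 13^3.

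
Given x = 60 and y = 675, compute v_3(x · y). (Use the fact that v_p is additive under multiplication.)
v_3(40500) = 4

v_p(x) = 1 (factor: 60 = 3^1 · 20); v_p(y) = 3 (factor: 675 = 3^3 · 25). Additivity: v_p(xy) = v_p(x) + v_p(y) = 1 + 3 = 4. (Direct check: xy = 40500 = 3^4 · (500).)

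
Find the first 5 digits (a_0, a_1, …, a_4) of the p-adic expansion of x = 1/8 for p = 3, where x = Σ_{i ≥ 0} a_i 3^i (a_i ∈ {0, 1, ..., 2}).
(a_0, …, a_4) = (2, 2, 1, 2, 1)

v_3(1/8) = 0 (numerator and denominator both coprime to 3), so x ∈ ℤ_3^×. Compute digits iteratively via a_i = x_i mod 3, x_{i+1} = (x_i − a_i)/3, with x_0 = x:
  x_0 = 1/8;  a_0 = 2;  x_1 = (x_0 − 2)/3 = -5/8
  x_1 = -5/8;  a_1 = 2;  x_2 = (x_1 − 2)/3 = -7/8
  x_2 = -7/8;  a_2 = 1;  x_3 = (x_2 − 1)/3 = -5/8
  x_3 = -5/8;  a_3 = 2;  x_4 = (x_3 − 2)/3 = -7/8
  x_4 = -7/8;  a_4 = 1;  x_5 = (x_4 − 1)/3 = -5/8
Digits: (2, 2, 1, 2, 1).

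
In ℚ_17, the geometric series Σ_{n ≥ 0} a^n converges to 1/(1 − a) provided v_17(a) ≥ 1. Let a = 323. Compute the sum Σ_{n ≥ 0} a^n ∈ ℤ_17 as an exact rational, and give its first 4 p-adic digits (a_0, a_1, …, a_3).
Σ a^n = 1/(1 − a) = -1/322;  first 4 digits = (1, 2, 5, 12)

v_17(a) = 1 ≥ 1, so the series converges in ℤ_17 to 1/(1 − a) = 1/(1 − 323) = -1/322. Expand this rational in ℤ_17: compute digits iteratively via d_i = x_i mod 17, x_{i+1} = (x_i − d_i)/17. The first 4 digits are (1, 2, 5, 12).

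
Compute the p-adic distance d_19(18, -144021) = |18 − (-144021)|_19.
d_19(18, -144021) = 1/6859

Step 1 — x − y = 18 − (-144021) = 144039. Step 2 — v_19(144039) = 3 (factor: 144039 = (19^3 · 21); the sign does not affect v_p). Step 3 — |x − y|_19 = 19^{-3} = 1/6859.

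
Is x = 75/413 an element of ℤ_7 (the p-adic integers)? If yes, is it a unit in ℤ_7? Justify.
x ∉ ℤ_7 (v_7(x) = -1 < 0)

ℤ_7 = {x ∈ ℚ_7 : v_7(x) ≥ 0} and ℤ_7^× = {x ∈ ℤ_7 : v_7(x) = 0}. Here v_7(75/413) = v_7(num) − v_7(den) = -1; compare against these criteria.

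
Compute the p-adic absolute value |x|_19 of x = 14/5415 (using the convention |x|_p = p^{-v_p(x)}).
|14/5415|_19 = 361

Step 1 — compute v_19(x) by factoring powers of 19 out of the numerator and denominator: v_19(14/5415) = -2. Step 2 — apply |x|_p = p^{-v_p(x)} = 19^{2} = 361.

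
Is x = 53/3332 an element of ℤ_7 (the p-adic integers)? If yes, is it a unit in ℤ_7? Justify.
x ∉ ℤ_7 (v_7(x) = -2 < 0)

ℤ_7 = {x ∈ ℚ_7 : v_7(x) ≥ 0} and ℤ_7^× = {x ∈ ℤ_7 : v_7(x) = 0}. Here v_7(53/3332) = v_7(num) − v_7(den) = -2; compare against these criteria.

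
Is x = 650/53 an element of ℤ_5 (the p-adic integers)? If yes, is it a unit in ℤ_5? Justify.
x ∈ ℤ_5 but not a unit; v_5(x) = 2 > 0

ℤ_5 = {x ∈ ℚ_5 : v_5(x) ≥ 0} and ℤ_5^× = {x ∈ ℤ_5 : v_5(x) = 0}. Here v_5(650/53) = v_5(num) − v_5(den) = 2; compare against these criteria.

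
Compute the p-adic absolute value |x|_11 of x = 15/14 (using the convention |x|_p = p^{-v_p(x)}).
|15/14|_11 = 1

Step 1 — compute v_11(x) by factoring powers of 11 out of the numerator and denominator: v_11(15/14) = 0. Step 2 — apply |x|_p = p^{-v_p(x)} = 11^{0} = 1.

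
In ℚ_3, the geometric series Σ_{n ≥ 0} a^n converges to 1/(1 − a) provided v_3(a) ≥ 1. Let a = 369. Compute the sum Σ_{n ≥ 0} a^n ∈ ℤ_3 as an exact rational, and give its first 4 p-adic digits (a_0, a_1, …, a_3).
Σ a^n = 1/(1 − a) = -1/368;  first 4 digits = (1, 0, 2, 1)

v_3(a) = 2 ≥ 1, so the series converges in ℤ_3 to 1/(1 − a) = 1/(1 − 369) = -1/368. Expand this rational in ℤ_3: compute digits iteratively via d_i = x_i mod 3, x_{i+1} = (x_i − d_i)/3. The first 4 digits are (1, 0, 2, 1).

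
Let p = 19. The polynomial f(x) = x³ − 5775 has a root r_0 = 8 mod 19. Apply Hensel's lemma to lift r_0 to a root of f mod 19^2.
r_1 = 293 (mod 361)

Hensel: r_{i+1} = r_i − f(r_i)/f′(r_i) mod 19^{i+2}, where f′(x) = 3x². Iterate:
  r_0 = 8 (mod 19)
  r_1 = 293 (mod 361)
Final: r = 293 with f(r) ≡ 0 mod 19^2.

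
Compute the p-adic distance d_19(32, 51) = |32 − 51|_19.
d_19(32, 51) = 1/19

Step 1 — x − y = 32 − 51 = -19. Step 2 — v_19(-19) = 1 (factor: -19 = −(19^1 · 1); the sign does not affect v_p). Step 3 — |x − y|_19 = 19^{-1} = 1/19.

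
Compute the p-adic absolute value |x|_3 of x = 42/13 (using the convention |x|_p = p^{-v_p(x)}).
|42/13|_3 = 1/3

Step 1 — compute v_3(x) by factoring powers of 3 out of the numerator and denominator: v_3(42/13) = 1. Step 2 — apply |x|_p = p^{-v_p(x)} = 3^{-1} = 1/3.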